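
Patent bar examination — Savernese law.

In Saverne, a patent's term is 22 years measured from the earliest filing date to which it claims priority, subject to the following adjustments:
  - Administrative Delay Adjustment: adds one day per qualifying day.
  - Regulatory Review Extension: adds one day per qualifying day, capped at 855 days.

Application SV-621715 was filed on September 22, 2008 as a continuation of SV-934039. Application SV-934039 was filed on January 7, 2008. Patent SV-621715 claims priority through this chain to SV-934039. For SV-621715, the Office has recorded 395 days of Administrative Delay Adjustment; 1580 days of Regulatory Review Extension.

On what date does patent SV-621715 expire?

2033-06-10

Earliest priority filing: 7 January 2008.
Base term: 7 January 2008 + 22 years → 7 January 2030.
Administrative Delay Adjustment: +395 days → 6 February 2031.
Regulatory Review Extension: 1580 days claimed exceeds the 855-day cap, so +855 days → 10 June 2033.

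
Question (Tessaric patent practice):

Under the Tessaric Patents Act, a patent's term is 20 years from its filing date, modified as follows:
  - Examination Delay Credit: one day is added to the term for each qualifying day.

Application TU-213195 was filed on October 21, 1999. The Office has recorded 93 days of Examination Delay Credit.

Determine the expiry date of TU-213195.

January 22, 2020

Base term: filing date + 20 years → 21 October 2019.
Examination Delay Credit: +93 days → 22 January 2020.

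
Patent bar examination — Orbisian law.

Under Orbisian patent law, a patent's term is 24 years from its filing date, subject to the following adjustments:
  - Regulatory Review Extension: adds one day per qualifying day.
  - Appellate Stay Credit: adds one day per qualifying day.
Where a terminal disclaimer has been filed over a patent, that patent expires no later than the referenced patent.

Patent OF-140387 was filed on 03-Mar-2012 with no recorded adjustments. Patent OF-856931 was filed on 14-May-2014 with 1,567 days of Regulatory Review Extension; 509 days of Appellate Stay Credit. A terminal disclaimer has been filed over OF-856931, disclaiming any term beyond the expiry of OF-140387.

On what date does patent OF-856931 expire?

2036-03-03

Natural term of OF-856931:
  Base: filing + 24 years → 14 May 2038.
  Regulatory Review Extension: +1567 days → 28 August 2042.
  Appellate Stay Credit: +509 days → 19 January 2044.
Expiry of referenced patent OF-140387:
  Base: filing + 24 years → 3 March 2036.
Terminal disclaimer: OF-856931 expires on the earlier of 19 January 2044 and 3 March 2036.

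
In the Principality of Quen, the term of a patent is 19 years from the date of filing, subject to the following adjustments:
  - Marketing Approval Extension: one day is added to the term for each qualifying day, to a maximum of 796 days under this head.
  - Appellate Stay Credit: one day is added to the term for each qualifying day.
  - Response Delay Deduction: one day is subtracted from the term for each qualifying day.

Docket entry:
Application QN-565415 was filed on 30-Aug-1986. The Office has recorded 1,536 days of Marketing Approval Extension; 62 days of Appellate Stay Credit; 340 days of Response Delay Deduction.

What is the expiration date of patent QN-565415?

January 30, 2007

Base term: filing date + 19 years → 30 August 2005.
Marketing Approval Extension: 1536 days claimed exceeds the 796-day cap, so +796 days → 4 November 2007.
Appellate Stay Credit: +62 days → 5 January 2008.
Response Delay Deduction: −340 days → 30 January 2007.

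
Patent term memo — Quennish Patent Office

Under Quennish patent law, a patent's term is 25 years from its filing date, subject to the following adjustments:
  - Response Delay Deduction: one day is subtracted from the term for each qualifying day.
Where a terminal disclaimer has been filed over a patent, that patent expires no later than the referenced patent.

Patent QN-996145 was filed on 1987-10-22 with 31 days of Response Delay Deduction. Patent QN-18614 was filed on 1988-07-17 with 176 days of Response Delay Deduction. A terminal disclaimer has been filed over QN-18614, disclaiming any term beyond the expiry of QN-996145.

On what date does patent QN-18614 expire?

September 21, 2012

Natural term of QN-18614:
  Base: filing + 25 years → 17 July 2013.
  Response Delay Deduction: −176 days → 22 January 2013.
Expiry of referenced patent QN-996145:
  Base: filing + 25 years → 22 October 2012.
  Response Delay Deduction: −31 days → 21 September 2012.
Terminal disclaimer: QN-18614 expires on the earlier of 22 January 2013 and 21 September 2012.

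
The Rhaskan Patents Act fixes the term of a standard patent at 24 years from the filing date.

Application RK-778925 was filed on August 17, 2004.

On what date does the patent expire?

Filing date + 24 years → 17 August 2028.

2028-08-17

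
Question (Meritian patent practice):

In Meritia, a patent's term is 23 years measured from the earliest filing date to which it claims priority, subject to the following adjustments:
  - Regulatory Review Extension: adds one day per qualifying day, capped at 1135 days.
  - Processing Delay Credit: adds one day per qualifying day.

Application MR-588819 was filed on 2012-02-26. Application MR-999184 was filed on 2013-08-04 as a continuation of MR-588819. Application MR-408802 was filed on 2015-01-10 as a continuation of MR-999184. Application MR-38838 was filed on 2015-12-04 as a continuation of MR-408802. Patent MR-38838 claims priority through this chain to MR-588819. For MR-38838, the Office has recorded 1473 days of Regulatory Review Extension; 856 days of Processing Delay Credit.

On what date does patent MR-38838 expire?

August 9, 2040

Earliest priority filing: 26 February 2012.
Base term: 26 February 2012 + 23 years → 26 February 2035.
Regulatory Review Extension: 1473 days claimed exceeds the 1135-day cap, so +1135 days → 6 April 2038.
Processing Delay Credit: +856 days → 9 August 2040.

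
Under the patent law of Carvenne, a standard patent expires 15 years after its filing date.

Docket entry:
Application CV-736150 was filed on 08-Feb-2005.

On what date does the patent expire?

2020-02-08

Filing date + 15 years → 8 February 2020.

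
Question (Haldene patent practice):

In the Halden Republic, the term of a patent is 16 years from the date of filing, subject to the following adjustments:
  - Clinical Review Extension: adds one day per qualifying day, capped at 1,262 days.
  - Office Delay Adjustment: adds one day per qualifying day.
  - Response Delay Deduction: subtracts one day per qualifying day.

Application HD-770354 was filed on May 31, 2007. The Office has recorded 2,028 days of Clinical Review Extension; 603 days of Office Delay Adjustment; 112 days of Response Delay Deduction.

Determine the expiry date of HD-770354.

2028-03-18

Base term: filing date + 16 years → 31 May 2023.
Clinical Review Extension: 2028 days claimed exceeds the 1262-day cap, so +1262 days → 13 November 2026.
Office Delay Adjustment: +603 days → 8 July 2028.
Response Delay Deduction: −112 days → 18 March 2028.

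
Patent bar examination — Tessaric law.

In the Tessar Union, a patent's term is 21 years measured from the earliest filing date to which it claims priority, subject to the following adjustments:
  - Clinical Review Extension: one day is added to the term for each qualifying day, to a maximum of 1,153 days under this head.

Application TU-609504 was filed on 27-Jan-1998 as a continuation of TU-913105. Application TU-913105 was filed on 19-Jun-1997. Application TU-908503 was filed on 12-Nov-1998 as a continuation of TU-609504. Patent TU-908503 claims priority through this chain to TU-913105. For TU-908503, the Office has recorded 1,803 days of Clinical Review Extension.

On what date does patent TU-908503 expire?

Earliest priority filing: 19 June 1997.
Base term: 19 June 1997 + 21 years → 19 June 2018.
Clinical Review Extension: 1803 days claimed exceeds the 1153-day cap, so +1153 days → 15 August 2021.

August 15, 2021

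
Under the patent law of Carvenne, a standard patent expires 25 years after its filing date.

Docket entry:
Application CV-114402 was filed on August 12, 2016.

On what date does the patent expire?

August 12, 2041

Filing date + 25 years → 12 August 2041.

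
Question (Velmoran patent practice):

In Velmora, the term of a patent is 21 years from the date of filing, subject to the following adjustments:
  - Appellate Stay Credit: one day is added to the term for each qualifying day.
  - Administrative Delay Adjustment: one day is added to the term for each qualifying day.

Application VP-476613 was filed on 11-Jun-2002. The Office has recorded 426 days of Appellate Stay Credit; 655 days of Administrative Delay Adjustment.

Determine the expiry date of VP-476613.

Base term: filing date + 21 years → 11 June 2023.
Appellate Stay Credit: +426 days → 10 August 2024.
Administrative Delay Adjustment: +655 days → 27 May 2026.

2026-05-27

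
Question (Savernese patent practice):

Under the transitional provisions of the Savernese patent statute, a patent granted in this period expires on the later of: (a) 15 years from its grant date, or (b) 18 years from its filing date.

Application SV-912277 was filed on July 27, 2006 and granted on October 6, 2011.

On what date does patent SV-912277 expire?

(a) grant + 15 years → 6 October 2026.
(b) filing + 18 years → 27 July 2024.
Later of the two: 6 October 2026.

2026-10-06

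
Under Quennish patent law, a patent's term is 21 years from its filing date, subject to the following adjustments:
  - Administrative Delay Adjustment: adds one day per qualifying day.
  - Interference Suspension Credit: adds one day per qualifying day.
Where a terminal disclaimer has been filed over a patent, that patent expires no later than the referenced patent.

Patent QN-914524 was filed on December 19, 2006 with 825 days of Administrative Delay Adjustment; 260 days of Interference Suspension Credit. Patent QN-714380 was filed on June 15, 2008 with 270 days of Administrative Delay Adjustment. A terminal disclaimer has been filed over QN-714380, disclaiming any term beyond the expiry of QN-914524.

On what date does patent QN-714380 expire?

2030-03-12

Natural term of QN-714380:
  Base: filing + 21 years → 15 June 2029.
  Administrative Delay Adjustment: +270 days → 12 March 2030.
Expiry of referenced patent QN-914524:
  Base: filing + 21 years → 19 December 2027.
  Administrative Delay Adjustment: +825 days → 23 March 2030.
  Interference Suspension Credit: +260 days → 8 December 2030.
Terminal disclaimer: QN-714380 expires on the earlier of 12 March 2030 and 8 December 2030.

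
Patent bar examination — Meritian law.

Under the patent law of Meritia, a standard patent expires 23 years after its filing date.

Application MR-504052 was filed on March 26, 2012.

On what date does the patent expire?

Filing date + 23 years → 26 March 2035.

March 26, 2035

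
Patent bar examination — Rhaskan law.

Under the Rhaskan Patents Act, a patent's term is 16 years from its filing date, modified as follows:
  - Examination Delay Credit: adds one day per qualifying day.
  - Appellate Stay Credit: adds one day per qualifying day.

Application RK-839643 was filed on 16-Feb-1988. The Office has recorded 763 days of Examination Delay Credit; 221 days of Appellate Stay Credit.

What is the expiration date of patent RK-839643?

2006-10-27

Base term: filing date + 16 years → 16 February 2004.
Examination Delay Credit: +763 days → 20 March 2006.
Appellate Stay Credit: +221 days → 27 October 2006.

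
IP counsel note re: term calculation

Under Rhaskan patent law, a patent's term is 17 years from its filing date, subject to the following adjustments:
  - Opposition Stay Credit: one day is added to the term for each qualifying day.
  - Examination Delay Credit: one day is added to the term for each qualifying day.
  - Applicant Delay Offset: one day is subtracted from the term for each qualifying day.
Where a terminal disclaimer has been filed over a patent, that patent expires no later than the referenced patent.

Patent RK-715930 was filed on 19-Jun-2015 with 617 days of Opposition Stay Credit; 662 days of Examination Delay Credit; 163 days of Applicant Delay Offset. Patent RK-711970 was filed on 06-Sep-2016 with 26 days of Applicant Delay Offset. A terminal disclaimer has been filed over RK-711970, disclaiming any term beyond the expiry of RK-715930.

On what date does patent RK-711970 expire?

August 11, 2033

Natural term of RK-711970:
  Base: filing + 17 years → 6 September 2033.
  Applicant Delay Offset: −26 days → 11 August 2033.
Expiry of referenced patent RK-715930:
  Base: filing + 17 years → 19 June 2032.
  Opposition Stay Credit: +617 days → 26 February 2034.
  Examination Delay Credit: +662 days → 20 December 2035.
  Applicant Delay Offset: −163 days → 10 July 2035.
Terminal disclaimer: RK-711970 expires on the earlier of 11 August 2033 and 10 July 2035.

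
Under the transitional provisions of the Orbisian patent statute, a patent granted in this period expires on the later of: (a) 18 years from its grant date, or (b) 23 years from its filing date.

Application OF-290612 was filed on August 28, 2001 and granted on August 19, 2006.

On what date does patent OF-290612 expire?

August 28, 2024

(a) grant + 18 years → 19 August 2024.
(b) filing + 23 years → 28 August 2024.
Later of the two: 28 August 2024.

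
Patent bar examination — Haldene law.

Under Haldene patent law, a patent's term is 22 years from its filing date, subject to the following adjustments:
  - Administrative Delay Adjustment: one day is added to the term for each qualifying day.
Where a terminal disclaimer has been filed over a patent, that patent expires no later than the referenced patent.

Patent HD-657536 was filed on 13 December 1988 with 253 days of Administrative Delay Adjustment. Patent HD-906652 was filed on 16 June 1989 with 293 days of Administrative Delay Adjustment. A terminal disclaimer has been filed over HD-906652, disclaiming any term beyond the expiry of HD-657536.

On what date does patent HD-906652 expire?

Natural term of HD-906652:
  Base: filing + 22 years → 16 June 2011.
  Administrative Delay Adjustment: +293 days → 4 April 2012.
Expiry of referenced patent HD-657536:
  Base: filing + 22 years → 13 December 2010.
  Administrative Delay Adjustment: +253 days → 23 August 2011.
Terminal disclaimer: HD-906652 expires on the earlier of 4 April 2012 and 23 August 2011.

2011-08-23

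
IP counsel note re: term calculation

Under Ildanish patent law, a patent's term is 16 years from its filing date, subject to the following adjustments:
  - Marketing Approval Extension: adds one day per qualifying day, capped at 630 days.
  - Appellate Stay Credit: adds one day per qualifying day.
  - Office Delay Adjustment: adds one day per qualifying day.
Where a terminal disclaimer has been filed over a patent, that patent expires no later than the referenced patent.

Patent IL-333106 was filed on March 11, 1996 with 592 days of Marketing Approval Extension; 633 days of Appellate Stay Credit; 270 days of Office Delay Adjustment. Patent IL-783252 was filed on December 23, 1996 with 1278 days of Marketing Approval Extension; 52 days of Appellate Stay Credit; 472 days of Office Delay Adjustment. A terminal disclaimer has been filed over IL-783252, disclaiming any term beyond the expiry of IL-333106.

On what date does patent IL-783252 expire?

Natural term of IL-783252:
  Base: filing + 16 years → 23 December 2012.
  Marketing Approval Extension: 1278 days claimed exceeds the 630-day cap, so +630 days → 14 September 2014.
  Appellate Stay Credit: +52 days → 5 November 2014.
  Office Delay Adjustment: +472 days → 20 February 2016.
Expiry of referenced patent IL-333106:
  Base: filing + 16 years → 11 March 2012.
  Marketing Approval Extension: 592 days (within the 630-day cap) → +592 days → 24 October 2013.
  Appellate Stay Credit: +633 days → 19 July 2015.
  Office Delay Adjustment: +270 days → 14 April 2016.
Terminal disclaimer: IL-783252 expires on the earlier of 20 February 2016 and 14 April 2016.

2016-02-20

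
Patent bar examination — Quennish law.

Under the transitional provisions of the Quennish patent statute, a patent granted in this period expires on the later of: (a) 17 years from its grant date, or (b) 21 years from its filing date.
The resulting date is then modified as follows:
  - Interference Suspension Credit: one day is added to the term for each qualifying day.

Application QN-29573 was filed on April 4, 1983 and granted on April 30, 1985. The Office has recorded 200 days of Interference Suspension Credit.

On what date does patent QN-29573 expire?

(a) grant + 17 years → 30 April 2002.
(b) filing + 21 years → 4 April 2004.
Later of the two: 4 April 2004.
Interference Suspension Credit: +200 days → 21 October 2004.

2004-10-21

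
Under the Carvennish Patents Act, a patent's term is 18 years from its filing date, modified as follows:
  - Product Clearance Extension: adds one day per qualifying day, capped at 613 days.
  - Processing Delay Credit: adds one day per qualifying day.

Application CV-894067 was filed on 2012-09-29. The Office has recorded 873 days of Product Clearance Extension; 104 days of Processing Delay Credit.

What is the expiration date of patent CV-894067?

2032-09-15

Base term: filing date + 18 years → 29 September 2030.
Product Clearance Extension: 873 days claimed exceeds the 613-day cap, so +613 days → 3 June 2032.
Processing Delay Credit: +104 days → 15 September 2032.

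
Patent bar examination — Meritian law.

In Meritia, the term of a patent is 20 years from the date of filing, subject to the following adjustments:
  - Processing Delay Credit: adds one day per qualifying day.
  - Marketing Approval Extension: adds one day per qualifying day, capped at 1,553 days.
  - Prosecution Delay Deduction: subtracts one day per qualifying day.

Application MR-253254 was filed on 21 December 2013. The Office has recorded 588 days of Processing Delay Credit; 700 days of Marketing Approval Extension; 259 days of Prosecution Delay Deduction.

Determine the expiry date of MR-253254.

October 15, 2036

Base term: filing date + 20 years → 21 December 2033.
Processing Delay Credit: +588 days → 1 August 2035.
Marketing Approval Extension: 700 days (within the 1553-day cap) → +700 days → 1 July 2037.
Prosecution Delay Deduction: −259 days → 15 October 2036.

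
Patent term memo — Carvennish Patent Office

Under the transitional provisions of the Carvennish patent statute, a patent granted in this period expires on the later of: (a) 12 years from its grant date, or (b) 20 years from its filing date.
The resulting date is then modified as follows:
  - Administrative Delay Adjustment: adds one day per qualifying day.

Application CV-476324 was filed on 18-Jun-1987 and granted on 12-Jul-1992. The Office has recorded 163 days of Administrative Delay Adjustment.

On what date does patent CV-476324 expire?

(a) grant + 12 years → 12 July 2004.
(b) filing + 20 years → 18 June 2007.
Later of the two: 18 June 2007.
Administrative Delay Adjustment: +163 days → 28 November 2007.

November 28, 2007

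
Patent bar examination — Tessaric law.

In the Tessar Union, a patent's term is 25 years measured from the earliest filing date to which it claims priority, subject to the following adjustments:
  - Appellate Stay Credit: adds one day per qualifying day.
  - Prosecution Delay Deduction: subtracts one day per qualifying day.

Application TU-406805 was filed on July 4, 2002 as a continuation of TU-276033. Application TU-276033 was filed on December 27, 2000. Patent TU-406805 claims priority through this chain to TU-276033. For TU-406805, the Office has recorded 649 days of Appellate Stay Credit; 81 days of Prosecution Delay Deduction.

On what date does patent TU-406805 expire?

2027-07-18

Earliest priority filing: 27 December 2000.
Base term: 27 December 2000 + 25 years → 27 December 2025.
Appellate Stay Credit: +649 days → 7 October 2027.
Prosecution Delay Deduction: −81 days → 18 July 2027.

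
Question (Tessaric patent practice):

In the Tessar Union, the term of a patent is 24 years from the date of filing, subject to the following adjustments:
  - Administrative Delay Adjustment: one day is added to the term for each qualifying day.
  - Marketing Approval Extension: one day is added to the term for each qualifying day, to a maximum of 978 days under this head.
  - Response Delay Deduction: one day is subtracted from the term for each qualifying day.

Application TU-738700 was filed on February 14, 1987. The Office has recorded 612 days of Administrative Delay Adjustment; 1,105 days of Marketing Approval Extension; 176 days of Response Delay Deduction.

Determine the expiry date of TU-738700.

Base term: filing date + 24 years → 14 February 2011.
Administrative Delay Adjustment: +612 days → 18 October 2012.
Marketing Approval Extension: 1105 days claimed exceeds the 978-day cap, so +978 days → 23 June 2015.
Response Delay Deduction: −176 days → 29 December 2014.

2014-12-29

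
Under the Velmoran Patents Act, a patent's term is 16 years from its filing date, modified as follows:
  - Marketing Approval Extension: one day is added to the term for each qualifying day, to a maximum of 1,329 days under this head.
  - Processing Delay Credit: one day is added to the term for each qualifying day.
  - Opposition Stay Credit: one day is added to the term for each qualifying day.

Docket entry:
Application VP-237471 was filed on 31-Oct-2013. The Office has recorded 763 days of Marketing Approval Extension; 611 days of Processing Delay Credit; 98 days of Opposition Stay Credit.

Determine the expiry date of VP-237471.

Base term: filing date + 16 years → 31 October 2029.
Marketing Approval Extension: 763 days (within the 1329-day cap) → +763 days → 3 December 2031.
Processing Delay Credit: +611 days → 5 August 2033.
Opposition Stay Credit: +98 days → 11 November 2033.

November 11, 2033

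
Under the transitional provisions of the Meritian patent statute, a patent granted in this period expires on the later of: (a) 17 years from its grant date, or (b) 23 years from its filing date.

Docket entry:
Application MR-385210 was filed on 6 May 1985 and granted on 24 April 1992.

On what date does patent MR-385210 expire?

(a) grant + 17 years → 24 April 2009.
(b) filing + 23 years → 6 May 2008.
Later of the two: 24 April 2009.

April 24, 2009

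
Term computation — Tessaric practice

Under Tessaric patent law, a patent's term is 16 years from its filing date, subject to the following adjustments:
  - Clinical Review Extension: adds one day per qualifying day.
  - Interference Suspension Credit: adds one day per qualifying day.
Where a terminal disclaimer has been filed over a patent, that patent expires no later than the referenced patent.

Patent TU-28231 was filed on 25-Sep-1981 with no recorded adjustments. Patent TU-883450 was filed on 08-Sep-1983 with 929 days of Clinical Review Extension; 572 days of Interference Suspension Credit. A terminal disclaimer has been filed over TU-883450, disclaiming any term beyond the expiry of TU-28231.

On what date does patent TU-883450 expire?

Natural term of TU-883450:
  Base: filing + 16 years → 8 September 1999.
  Clinical Review Extension: +929 days → 25 March 2002.
  Interference Suspension Credit: +572 days → 18 October 2003.
Expiry of referenced patent TU-28231:
  Base: filing + 16 years → 25 September 1997.
Terminal disclaimer: TU-883450 expires on the earlier of 18 October 2003 and 25 September 1997.

1997-09-25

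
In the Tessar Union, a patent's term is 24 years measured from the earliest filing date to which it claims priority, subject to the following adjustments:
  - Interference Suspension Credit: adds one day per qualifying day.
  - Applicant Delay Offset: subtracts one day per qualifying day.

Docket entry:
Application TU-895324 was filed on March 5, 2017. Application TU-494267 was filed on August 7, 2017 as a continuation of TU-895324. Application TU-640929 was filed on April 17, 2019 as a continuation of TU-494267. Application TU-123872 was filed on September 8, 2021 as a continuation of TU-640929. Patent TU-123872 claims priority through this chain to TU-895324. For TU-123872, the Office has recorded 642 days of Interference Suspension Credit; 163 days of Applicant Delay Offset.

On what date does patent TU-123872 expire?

2042-06-27

Earliest priority filing: 5 March 2017.
Base term: 5 March 2017 + 24 years → 5 March 2041.
Interference Suspension Credit: +642 days → 7 December 2042.
Applicant Delay Offset: −163 days → 27 June 2042.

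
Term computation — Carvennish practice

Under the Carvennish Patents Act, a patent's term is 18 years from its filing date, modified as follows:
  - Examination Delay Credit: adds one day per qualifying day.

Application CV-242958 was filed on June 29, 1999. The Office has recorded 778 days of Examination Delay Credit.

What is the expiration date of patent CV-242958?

Base term: filing date + 18 years → 29 June 2017.
Examination Delay Credit: +778 days → 16 August 2019.

2019-08-16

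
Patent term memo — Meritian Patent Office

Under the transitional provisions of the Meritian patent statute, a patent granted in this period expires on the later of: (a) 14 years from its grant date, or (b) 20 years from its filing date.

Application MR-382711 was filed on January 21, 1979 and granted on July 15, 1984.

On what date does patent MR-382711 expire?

(a) grant + 14 years → 15 July 1998.
(b) filing + 20 years → 21 January 1999.
Later of the two: 21 January 1999.

January 21, 1999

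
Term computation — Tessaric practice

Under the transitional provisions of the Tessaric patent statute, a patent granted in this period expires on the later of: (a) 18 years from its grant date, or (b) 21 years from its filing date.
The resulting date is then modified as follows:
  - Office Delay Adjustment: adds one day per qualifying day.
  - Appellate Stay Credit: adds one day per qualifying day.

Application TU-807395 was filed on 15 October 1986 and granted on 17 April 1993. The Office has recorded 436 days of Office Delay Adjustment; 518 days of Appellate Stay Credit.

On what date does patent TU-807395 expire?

2013-11-26

(a) grant + 18 years → 17 April 2011.
(b) filing + 21 years → 15 October 2007.
Later of the two: 17 April 2011.
Office Delay Adjustment: +436 days → 26 June 2012.
Appellate Stay Credit: +518 days → 26 November 2013.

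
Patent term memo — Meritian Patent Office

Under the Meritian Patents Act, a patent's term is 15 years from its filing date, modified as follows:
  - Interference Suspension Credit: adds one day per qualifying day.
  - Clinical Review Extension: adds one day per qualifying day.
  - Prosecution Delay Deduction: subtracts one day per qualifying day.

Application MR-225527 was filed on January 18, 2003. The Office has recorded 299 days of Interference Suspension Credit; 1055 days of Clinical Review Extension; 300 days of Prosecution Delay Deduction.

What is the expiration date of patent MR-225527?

2020-12-07

Base term: filing date + 15 years → 18 January 2018.
Interference Suspension Credit: +299 days → 13 November 2018.
Clinical Review Extension: +1055 days → 3 October 2021.
Prosecution Delay Deduction: −300 days → 7 December 2020.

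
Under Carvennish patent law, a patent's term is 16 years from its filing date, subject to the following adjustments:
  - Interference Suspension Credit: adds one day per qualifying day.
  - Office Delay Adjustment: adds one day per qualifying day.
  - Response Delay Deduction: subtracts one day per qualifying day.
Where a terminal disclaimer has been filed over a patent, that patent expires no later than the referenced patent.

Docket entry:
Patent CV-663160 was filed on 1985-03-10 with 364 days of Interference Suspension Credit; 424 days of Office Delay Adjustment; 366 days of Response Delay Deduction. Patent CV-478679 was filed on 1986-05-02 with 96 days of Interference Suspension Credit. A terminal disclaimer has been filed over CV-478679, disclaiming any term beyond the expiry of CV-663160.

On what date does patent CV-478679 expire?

May 6, 2002

Natural term of CV-478679:
  Base: filing + 16 years → 2 May 2002.
  Interference Suspension Credit: +96 days → 6 August 2002.
Expiry of referenced patent CV-663160:
  Base: filing + 16 years → 10 March 2001.
  Interference Suspension Credit: +364 days → 9 March 2002.
  Office Delay Adjustment: +424 days → 7 May 2003.
  Response Delay Deduction: −366 days → 6 May 2002.
Terminal disclaimer: CV-478679 expires on the earlier of 6 August 2002 and 6 May 2002.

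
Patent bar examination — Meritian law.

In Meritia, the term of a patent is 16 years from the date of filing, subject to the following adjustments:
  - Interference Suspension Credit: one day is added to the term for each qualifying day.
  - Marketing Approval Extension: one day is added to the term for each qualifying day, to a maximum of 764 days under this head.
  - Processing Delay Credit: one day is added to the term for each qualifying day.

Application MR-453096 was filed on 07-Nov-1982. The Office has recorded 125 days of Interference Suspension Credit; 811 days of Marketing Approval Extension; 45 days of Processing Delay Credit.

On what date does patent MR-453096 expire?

Base term: filing date + 16 years → 7 November 1998.
Interference Suspension Credit: +125 days → 12 March 1999.
Marketing Approval Extension: 811 days claimed exceeds the 764-day cap, so +764 days → 14 April 2001.
Processing Delay Credit: +45 days → 29 May 2001.

May 29, 2001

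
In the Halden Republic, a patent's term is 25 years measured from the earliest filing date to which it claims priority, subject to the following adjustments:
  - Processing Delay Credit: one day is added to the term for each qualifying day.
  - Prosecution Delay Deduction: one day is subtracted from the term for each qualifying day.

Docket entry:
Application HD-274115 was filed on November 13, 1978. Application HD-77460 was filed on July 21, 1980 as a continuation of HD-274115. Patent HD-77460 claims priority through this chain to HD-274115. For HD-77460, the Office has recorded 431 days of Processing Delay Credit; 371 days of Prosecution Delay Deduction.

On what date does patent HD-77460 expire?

Earliest priority filing: 13 November 1978.
Base term: 13 November 1978 + 25 years → 13 November 2003.
Processing Delay Credit: +431 days → 17 January 2005.
Prosecution Delay Deduction: −371 days → 12 January 2004.

January 12, 2004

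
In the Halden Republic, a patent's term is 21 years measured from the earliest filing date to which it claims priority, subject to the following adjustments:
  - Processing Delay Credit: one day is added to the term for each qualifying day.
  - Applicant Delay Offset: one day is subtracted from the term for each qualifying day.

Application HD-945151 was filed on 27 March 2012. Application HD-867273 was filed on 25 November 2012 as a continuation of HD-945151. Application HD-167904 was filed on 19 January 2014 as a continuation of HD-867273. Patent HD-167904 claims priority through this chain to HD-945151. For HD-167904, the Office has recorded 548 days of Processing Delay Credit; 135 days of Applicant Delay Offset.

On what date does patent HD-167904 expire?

Earliest priority filing: 27 March 2012.
Base term: 27 March 2012 + 21 years → 27 March 2033.
Processing Delay Credit: +548 days → 26 September 2034.
Applicant Delay Offset: −135 days → 14 May 2034.

May 14, 2034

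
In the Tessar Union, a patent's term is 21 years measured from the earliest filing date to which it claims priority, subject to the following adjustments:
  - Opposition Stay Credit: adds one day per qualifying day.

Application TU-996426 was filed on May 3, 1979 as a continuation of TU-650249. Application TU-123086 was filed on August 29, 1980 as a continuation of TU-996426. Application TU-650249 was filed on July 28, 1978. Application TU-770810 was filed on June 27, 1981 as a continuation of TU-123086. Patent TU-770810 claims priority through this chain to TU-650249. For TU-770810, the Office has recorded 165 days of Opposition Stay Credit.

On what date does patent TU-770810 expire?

2000-01-09

Earliest priority filing: 28 July 1978.
Base term: 28 July 1978 + 21 years → 28 July 1999.
Opposition Stay Credit: +165 days → 9 January 2000.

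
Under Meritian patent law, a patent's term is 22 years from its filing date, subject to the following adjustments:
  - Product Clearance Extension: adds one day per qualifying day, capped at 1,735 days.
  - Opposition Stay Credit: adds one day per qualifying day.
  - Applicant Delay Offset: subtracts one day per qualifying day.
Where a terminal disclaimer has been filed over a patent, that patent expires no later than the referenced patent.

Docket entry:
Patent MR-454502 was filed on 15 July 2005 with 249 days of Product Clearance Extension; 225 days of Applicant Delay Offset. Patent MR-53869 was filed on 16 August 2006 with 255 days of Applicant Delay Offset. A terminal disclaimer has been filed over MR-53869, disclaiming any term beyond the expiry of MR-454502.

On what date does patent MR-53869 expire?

2027-08-08

Natural term of MR-53869:
  Base: filing + 22 years → 16 August 2028.
  Applicant Delay Offset: −255 days → 5 December 2027.
Expiry of referenced patent MR-454502:
  Base: filing + 22 years → 15 July 2027.
  Product Clearance Extension: 249 days (within the 1735-day cap) → +249 days → 20 March 2028.
  Applicant Delay Offset: −225 days → 8 August 2027.
Terminal disclaimer: MR-53869 expires on the earlier of 5 December 2027 and 8 August 2027.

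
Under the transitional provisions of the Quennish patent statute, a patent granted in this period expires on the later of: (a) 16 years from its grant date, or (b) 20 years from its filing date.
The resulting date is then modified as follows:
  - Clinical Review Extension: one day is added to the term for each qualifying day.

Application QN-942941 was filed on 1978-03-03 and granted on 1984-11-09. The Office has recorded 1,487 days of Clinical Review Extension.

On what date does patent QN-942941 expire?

December 5, 2004

(a) grant + 16 years → 9 November 2000.
(b) filing + 20 years → 3 March 1998.
Later of the two: 9 November 2000.
Clinical Review Extension: +1487 days → 5 December 2004.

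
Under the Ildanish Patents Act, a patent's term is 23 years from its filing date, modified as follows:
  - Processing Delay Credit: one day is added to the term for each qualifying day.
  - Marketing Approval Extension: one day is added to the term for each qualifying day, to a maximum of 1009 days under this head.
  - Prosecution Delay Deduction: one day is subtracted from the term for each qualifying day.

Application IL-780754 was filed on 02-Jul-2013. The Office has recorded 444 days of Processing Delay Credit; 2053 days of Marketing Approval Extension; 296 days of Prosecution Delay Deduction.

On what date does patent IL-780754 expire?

September 2, 2039

Base term: filing date + 23 years → 2 July 2036.
Processing Delay Credit: +444 days → 19 September 2037.
Marketing Approval Extension: 2053 days claimed exceeds the 1009-day cap, so +1009 days → 24 June 2040.
Prosecution Delay Deduction: −296 days → 2 September 2039.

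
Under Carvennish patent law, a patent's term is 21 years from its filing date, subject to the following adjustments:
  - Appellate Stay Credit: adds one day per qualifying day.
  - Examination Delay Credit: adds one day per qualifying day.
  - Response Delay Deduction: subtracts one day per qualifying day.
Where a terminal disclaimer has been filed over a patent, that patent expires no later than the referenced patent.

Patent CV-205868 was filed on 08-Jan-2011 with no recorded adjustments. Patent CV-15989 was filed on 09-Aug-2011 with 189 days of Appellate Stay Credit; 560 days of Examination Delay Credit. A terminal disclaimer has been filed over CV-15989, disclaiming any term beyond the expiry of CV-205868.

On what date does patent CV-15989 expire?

January 8, 2032

Natural term of CV-15989:
  Base: filing + 21 years → 9 August 2032.
  Appellate Stay Credit: +189 days → 14 February 2033.
  Examination Delay Credit: +560 days → 28 August 2034.
Expiry of referenced patent CV-205868:
  Base: filing + 21 years → 8 January 2032.
Terminal disclaimer: CV-15989 expires on the earlier of 28 August 2034 and 8 January 2032.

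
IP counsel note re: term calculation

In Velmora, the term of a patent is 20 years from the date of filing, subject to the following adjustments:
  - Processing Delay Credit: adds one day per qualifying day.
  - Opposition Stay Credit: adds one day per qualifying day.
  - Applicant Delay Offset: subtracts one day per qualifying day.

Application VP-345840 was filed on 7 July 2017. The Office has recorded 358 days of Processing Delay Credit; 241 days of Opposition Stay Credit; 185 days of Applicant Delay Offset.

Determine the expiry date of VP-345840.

2038-08-25

Base term: filing date + 20 years → 7 July 2037.
Processing Delay Credit: +358 days → 30 June 2038.
Opposition Stay Credit: +241 days → 26 February 2039.
Applicant Delay Offset: −185 days → 25 August 2038.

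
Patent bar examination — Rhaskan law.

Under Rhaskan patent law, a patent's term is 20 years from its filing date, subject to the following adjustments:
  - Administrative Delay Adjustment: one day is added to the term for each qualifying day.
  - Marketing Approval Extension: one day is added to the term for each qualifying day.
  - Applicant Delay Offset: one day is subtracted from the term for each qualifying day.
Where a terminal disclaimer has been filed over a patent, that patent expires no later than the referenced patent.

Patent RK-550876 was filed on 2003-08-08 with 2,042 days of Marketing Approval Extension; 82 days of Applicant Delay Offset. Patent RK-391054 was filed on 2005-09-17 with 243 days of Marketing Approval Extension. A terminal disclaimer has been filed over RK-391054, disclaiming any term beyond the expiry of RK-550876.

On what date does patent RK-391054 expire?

May 18, 2026

Natural term of RK-391054:
  Base: filing + 20 years → 17 September 2025.
  Marketing Approval Extension: +243 days → 18 May 2026.
Expiry of referenced patent RK-550876:
  Base: filing + 20 years → 8 August 2023.
  Marketing Approval Extension: +2042 days → 11 March 2029.
  Applicant Delay Offset: −82 days → 19 December 2028.
Terminal disclaimer: RK-391054 expires on the earlier of 18 May 2026 and 19 December 2028.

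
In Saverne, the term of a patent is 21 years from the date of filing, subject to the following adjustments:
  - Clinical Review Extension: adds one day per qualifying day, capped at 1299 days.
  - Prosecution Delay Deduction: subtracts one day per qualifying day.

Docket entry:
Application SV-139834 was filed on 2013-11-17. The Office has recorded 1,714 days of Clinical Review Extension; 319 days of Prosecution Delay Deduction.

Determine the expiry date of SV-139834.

July 24, 2037

Base term: filing date + 21 years → 17 November 2034.
Clinical Review Extension: 1714 days claimed exceeds the 1299-day cap, so +1299 days → 8 June 2038.
Prosecution Delay Deduction: −319 days → 24 July 2037.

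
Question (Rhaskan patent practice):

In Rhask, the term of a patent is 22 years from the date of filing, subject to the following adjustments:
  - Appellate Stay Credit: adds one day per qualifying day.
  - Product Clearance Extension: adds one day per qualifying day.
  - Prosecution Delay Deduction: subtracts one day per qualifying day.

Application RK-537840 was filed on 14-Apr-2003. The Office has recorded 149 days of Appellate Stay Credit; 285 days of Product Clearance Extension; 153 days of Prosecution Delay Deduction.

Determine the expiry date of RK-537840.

2026-01-20

Base term: filing date + 22 years → 14 April 2025.
Appellate Stay Credit: +149 days → 10 September 2025.
Product Clearance Extension: +285 days → 22 June 2026.
Prosecution Delay Deduction: −153 days → 20 January 2026.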